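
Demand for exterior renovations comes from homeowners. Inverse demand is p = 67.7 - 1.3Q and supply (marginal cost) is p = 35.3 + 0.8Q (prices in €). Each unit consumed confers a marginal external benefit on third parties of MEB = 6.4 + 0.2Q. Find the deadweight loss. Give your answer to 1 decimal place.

Market equilibrium (private): 35.3 + 0.8Q = 67.7 - 1.3Q → Q_m = 15.4286.
Social marginal benefit = demand + MEB = 74.1 - 1.1Q.
Set SMB = MC: 74.1 - 1.1Q = 35.3 + 0.8Q → Q* = 20.4211.
Between Q* and Q_m the wedge SMB − MC runs linearly from 0 to MEB(Q_m), so the loss is a triangle.
DWL = ½ × 4.9925 × 9.4857 = 23.6787.

DWL = €23.7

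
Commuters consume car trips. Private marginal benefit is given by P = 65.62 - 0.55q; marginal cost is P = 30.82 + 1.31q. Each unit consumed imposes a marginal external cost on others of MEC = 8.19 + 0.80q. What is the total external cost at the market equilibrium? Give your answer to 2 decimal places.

Market equilibrium (private): 30.82 + 1.31q = 65.62 - 0.55q → q_m = 18.7097.
Total external cost = ∫₀^{q_m} (8.19 + 0.80q) dq = 8.19×18.7097 + ½×0.80×18.7097² = 293.2536.

293.25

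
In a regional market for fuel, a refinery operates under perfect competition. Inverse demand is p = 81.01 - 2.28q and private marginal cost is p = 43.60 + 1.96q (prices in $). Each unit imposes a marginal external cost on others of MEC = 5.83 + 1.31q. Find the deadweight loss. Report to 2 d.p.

DWL = $27.24

Market equilibrium (private): 43.60 + 1.96q = 81.01 - 2.28q → q_m = 8.8231.
Social marginal cost = private MC + MEC = 49.43 + 3.27q.
Set SMC = demand: 49.43 + 3.27q = 81.01 - 2.28q → q* = 5.6901.
The loss is the area between SMC and demand from q* to q_m; with linear curves that's a triangle of height MEC(q_m).
DWL = ½ × 3.1330 × 17.3883 = 27.2388.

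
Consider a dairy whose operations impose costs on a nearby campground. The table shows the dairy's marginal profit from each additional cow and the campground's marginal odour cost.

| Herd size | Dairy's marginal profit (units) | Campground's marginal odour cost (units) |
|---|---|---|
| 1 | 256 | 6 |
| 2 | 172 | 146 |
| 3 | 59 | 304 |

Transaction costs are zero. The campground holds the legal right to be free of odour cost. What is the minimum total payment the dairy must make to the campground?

152

Efficient level: marginal profit ≥ marginal odour cost through level 2, so k* = 2.
With the campground holding the right, the dairy must at least compensate total damage at k*: 6 + 146 = 152.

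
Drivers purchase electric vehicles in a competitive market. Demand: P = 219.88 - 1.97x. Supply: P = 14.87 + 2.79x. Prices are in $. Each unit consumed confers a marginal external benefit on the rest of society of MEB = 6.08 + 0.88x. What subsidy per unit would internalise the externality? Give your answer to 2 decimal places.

subsidy = $53.96 per unit

Social marginal benefit = demand + MEB = 225.96 - 1.09x.
Set SMB = MC: 225.96 - 1.09x = 14.87 + 2.79x → x* = 54.4046.
The Pigouvian subsidy equals MEB at x*: 6.08 + 0.88×54.4046 = 53.9560.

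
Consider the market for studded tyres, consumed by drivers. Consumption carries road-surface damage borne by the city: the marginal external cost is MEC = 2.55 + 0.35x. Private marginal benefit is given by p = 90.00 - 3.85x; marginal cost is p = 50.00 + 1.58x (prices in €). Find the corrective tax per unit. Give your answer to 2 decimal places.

Social marginal benefit = demand − MEC = 87.45 - 4.20x.
Set SMB = MC: 87.45 - 4.20x = 50.00 + 1.58x → x* = 6.4792.
The Pigouvian tax equals MEC at x*: 2.55 + 0.35×6.4792 = 4.8177.

tax = €4.82 per unit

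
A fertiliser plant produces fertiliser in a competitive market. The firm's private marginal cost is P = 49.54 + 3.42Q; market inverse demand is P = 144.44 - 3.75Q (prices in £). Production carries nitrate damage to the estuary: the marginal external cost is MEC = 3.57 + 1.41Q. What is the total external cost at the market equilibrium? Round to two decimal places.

Market equilibrium (private): 49.54 + 3.42Q = 144.44 - 3.75Q → Q_m = 13.2357.
Total external cost = ∫₀^{Q_m} (3.57 + 1.41Q) dQ = 3.57×13.2357 + ½×1.41×13.2357² = 170.7560.

£170.76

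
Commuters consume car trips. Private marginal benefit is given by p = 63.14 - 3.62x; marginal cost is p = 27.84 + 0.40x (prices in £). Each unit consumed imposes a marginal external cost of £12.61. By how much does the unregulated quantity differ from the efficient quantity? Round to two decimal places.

Market equilibrium (private): 27.84 + 0.40x = 63.14 - 3.62x → x_m = 8.7811.
Social marginal benefit = demand − MEC = 50.53 - 3.62x.
Set SMB = MC: 50.53 - 3.62x = 27.84 + 0.40x → x* = 5.6443.
Gap = |8.7811 − 5.6443| = 3.1368.

3.14 units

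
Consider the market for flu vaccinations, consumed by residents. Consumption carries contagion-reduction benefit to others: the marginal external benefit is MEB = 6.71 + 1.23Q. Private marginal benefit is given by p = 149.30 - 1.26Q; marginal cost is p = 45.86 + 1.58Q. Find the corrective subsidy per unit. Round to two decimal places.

Social marginal benefit = demand + MEB = 156.01 - 0.03Q.
Set SMB = MC: 156.01 - 0.03Q = 45.86 + 1.58Q → Q* = 68.4161.
The Pigouvian subsidy equals MEB at Q*: 6.71 + 1.23×68.4161 = 90.8618.

subsidy = 90.86 per unit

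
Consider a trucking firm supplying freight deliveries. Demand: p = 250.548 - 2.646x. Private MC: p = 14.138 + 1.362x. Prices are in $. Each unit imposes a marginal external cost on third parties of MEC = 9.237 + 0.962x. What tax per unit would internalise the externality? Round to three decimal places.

Social marginal cost = private MC + MEC = 23.375 + 2.324x.
Set SMC = demand: 23.375 + 2.324x = 250.548 - 2.646x → x* = 45.7089.
The Pigouvian tax equals MEC at x*: 9.237 + 0.962×45.7089 = 53.2090.

tax = $53.209 per unit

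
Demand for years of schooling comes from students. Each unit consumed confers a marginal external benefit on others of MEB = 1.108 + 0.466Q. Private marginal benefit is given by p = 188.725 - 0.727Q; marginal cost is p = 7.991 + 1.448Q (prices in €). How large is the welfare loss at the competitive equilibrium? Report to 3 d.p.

DWL = €464.158

Market equilibrium (private): 7.991 + 1.448Q = 188.725 - 0.727Q → Q_m = 83.0961.
Social marginal benefit = demand + MEB = 189.833 - 0.261Q.
Set SMB = MC: 189.833 - 0.261Q = 7.991 + 1.448Q → Q* = 106.4026.
The welfare-loss triangle has base |Q_m − Q*| and height MEB(Q_m) (the vertical gap between SMB and MC is zero at Q* and MEB at Q_m).
DWL = ½ × 23.3065 × 39.8308 = 464.1583.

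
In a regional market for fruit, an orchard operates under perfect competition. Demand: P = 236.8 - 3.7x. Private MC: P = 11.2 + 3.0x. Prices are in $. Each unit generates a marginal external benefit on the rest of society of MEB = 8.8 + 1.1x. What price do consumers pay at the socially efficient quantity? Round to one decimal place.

Social marginal cost = private MC − MEB = 2.4 + 1.9x.
Set SMC = demand: 2.4 + 1.9x = 236.8 - 3.7x → x* = 41.8571.
Consumer price on the demand curve at x*: 236.8 − 3.7×41.8571 = 81.9287.

P = $81.9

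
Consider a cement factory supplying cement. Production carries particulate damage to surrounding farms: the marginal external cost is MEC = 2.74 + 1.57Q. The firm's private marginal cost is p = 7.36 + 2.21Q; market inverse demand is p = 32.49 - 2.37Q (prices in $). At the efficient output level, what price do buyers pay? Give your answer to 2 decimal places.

Social marginal cost = private MC + MEC = 10.10 + 3.78Q.
Set SMC = demand: 10.10 + 3.78Q = 32.49 - 2.37Q → Q* = 3.6407.
Consumer price on the demand curve at Q*: 32.49 − 2.37×3.6407 = 23.8615.

P = $23.86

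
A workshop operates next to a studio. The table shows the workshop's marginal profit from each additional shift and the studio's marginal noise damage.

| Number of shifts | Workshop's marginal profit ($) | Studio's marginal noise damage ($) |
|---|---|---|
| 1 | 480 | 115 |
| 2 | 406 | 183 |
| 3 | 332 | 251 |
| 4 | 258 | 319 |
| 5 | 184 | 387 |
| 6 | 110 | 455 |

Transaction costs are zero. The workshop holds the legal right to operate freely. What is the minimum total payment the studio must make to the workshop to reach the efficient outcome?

Left alone the workshop would choose level 6 (marginal profit stays positive).
Efficient level: k* = 3 (marginal profit ≥ marginal noise damage through 3).
The studio must at least cover the workshop's forgone profit from cutting 6→3: 258 + 184 + 110 = 552.

$552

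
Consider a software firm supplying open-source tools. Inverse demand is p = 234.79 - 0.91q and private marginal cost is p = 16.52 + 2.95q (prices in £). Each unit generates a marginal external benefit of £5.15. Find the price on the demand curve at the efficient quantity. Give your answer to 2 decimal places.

P = £182.12

Social marginal cost = private MC − MEB = 11.37 + 2.95q.
Set SMC = demand: 11.37 + 2.95q = 234.79 - 0.91q → q* = 57.8808.
Consumer price on the demand curve at q*: 234.79 − 0.91×57.8808 = 182.1185.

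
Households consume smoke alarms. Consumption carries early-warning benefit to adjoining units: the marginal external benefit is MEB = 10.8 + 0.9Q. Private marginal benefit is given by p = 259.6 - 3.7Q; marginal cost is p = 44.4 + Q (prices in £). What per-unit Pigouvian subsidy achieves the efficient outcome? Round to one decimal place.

Social marginal benefit = demand + MEB = 270.4 - 2.8Q.
Set SMB = MC: 270.4 - 2.8Q = 44.4 + Q → Q* = 59.4737.
The Pigouvian subsidy equals MEB at Q*: 10.8 + 0.9×59.4737 = 64.3263.

subsidy = £64.3 per unit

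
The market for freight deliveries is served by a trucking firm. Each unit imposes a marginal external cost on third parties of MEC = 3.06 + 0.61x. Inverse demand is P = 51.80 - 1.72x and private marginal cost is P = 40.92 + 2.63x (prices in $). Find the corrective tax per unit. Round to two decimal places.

Social marginal cost = private MC + MEC = 43.98 + 3.24x.
Set SMC = demand: 43.98 + 3.24x = 51.80 - 1.72x → x* = 1.5766.
The Pigouvian tax equals MEC at x*: 3.06 + 0.61×1.5766 = 4.0217.

tax = $4.02 per unit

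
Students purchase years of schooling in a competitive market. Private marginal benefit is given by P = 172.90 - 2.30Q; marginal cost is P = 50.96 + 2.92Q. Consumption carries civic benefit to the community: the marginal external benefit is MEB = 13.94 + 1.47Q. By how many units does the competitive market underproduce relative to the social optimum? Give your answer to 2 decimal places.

12.87 units

Market equilibrium (private): 50.96 + 2.92Q = 172.90 - 2.30Q → Q_m = 23.3602.
Social marginal benefit = demand + MEB = 186.84 - 0.83Q.
Set SMB = MC: 186.84 - 0.83Q = 50.96 + 2.92Q → Q* = 36.2347.
Gap = |23.3602 − 36.2347| = 12.8745.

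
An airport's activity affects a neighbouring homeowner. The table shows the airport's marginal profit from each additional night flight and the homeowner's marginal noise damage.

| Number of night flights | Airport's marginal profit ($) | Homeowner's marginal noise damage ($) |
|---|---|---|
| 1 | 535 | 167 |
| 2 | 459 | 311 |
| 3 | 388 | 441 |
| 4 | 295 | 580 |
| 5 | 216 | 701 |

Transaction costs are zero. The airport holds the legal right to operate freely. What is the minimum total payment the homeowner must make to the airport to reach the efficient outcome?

Left alone the airport would choose level 5 (marginal profit stays positive).
Efficient level: k* = 2 (marginal profit ≥ marginal noise damage through 2).
The homeowner must at least cover the airport's forgone profit from cutting 5→2: 388 + 295 + 216 = 899.

$899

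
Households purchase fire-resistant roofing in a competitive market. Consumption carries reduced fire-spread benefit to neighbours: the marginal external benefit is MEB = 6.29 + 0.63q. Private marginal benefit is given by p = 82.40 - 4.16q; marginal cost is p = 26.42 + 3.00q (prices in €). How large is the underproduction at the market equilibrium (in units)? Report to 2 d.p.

1.72 units

Market equilibrium (private): 26.42 + 3.00q = 82.40 - 4.16q → q_m = 7.8184.
Social marginal benefit = demand + MEB = 88.69 - 3.53q.
Set SMB = MC: 88.69 - 3.53q = 26.42 + 3.00q → q* = 9.5360.
Gap = |7.8184 − 9.5360| = 1.7176.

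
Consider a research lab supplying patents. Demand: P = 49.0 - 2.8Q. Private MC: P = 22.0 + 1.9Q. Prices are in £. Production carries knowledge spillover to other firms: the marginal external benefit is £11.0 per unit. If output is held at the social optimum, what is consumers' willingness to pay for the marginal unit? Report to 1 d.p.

P = £26.4

Social marginal cost = private MC − MEB = 11.0 + 1.9Q.
Set SMC = demand: 11.0 + 1.9Q = 49.0 - 2.8Q → Q* = 8.0851.
Consumer price on the demand curve at Q*: 49.0 − 2.8×8.0851 = 26.3617.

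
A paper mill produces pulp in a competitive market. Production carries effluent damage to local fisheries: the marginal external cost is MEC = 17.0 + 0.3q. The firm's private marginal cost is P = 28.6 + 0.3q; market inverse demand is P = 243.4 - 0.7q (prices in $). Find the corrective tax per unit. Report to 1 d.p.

tax = $62.6 per unit

Social marginal cost = private MC + MEC = 45.6 + 0.6q.
Set SMC = demand: 45.6 + 0.6q = 243.4 - 0.7q → q* = 152.1538.
The Pigouvian tax equals MEC at q*: 17.0 + 0.3×152.1538 = 62.6461.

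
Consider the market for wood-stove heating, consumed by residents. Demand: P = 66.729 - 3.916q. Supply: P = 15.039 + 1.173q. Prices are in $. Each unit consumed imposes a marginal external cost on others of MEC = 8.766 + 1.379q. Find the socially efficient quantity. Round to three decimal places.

q* = 6.636

Social marginal benefit = demand − MEC = 57.963 - 5.295q.
Set SMB = MC: 57.963 - 5.295q = 15.039 + 1.173q → q* = 6.6364.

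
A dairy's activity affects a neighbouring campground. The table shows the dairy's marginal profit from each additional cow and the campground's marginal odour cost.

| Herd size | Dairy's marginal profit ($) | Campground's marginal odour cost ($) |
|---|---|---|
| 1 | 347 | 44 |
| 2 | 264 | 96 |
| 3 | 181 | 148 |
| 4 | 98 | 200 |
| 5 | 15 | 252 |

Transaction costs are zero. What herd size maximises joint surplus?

Bargaining reaches the level where marginal profit last exceeds marginal odour cost.
That holds through level 3 (181 ≥ 148) but not at 4 (98 < 200).

3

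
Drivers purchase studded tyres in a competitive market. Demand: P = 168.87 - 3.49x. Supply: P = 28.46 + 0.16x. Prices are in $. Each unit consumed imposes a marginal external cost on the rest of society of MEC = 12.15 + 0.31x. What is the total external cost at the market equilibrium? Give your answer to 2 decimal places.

$696.77

Market equilibrium (private): 28.46 + 0.16x = 168.87 - 3.49x → x_m = 38.4685.
Total external cost = ∫₀^{x_m} (12.15 + 0.31x) dx = 12.15×38.4685 + ½×0.31×38.4685² = 696.7652.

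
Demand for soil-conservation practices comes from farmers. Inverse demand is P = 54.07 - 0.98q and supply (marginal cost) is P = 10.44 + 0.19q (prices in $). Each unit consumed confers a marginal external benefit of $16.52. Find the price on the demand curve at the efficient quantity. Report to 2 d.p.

P = $3.69

Social marginal benefit = demand + MEB = 70.59 - 0.98q.
Set SMB = MC: 70.59 - 0.98q = 10.44 + 0.19q → q* = 51.4103.
Consumer price on the demand curve at q*: 54.07 − 0.98×51.4103 = 3.6879.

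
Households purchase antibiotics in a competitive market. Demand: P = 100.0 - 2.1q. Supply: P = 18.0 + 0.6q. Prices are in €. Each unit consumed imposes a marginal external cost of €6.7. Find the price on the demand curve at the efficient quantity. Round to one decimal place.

P = €41.4

Social marginal benefit = demand − MEC = 93.3 - 2.1q.
Set SMB = MC: 93.3 - 2.1q = 18.0 + 0.6q → q* = 27.8889.
Consumer price on the demand curve at q*: 100.0 − 2.1×27.8889 = 41.4333.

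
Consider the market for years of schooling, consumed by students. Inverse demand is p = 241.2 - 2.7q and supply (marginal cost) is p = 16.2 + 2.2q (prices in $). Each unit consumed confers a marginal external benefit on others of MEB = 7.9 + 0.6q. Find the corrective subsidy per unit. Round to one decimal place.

subsidy = $40.4 per unit

Social marginal benefit = demand + MEB = 249.1 - 2.1q.
Set SMB = MC: 249.1 - 2.1q = 16.2 + 2.2q → q* = 54.1628.
The Pigouvian subsidy equals MEB at q*: 7.9 + 0.6×54.1628 = 40.3977.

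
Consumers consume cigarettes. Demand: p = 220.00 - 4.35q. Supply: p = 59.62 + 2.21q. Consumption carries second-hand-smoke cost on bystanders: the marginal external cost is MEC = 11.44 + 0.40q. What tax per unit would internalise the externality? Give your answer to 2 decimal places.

Social marginal benefit = demand − MEC = 208.56 - 4.75q.
Set SMB = MC: 208.56 - 4.75q = 59.62 + 2.21q → q* = 21.3994.
The Pigouvian tax equals MEC at q*: 11.44 + 0.40×21.3994 = 19.9998.

tax = 20.00 per unit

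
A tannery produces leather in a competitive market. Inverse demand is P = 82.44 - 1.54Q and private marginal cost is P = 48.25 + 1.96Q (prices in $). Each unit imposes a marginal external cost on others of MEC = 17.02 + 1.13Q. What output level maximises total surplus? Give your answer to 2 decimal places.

Q* = 3.71

Social marginal cost = private MC + MEC = 65.27 + 3.09Q.
Set SMC = demand: 65.27 + 3.09Q = 82.44 - 1.54Q → Q* = 3.7084.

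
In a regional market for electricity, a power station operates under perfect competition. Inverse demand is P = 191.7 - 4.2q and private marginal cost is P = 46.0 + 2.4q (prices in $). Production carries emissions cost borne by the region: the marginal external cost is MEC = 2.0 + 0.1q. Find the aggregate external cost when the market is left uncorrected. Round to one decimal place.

Market equilibrium (private): 46.0 + 2.4q = 191.7 - 4.2q → q_m = 22.0758.
Total external cost = ∫₀^{q_m} (2.0 + 0.1q) dq = 2.0×22.0758 + ½×0.1×22.0758² = 68.5186.

$68.5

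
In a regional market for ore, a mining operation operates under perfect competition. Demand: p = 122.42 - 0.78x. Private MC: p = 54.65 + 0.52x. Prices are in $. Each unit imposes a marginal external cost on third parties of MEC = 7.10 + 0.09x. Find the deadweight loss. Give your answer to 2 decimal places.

DWL = $50.02

Market equilibrium (private): 54.65 + 0.52x = 122.42 - 0.78x → x_m = 52.1308.
Social marginal cost = private MC + MEC = 61.75 + 0.61x.
Set SMC = demand: 61.75 + 0.61x = 122.42 - 0.78x → x* = 43.6475.
Between x* and x_m the wedge SMC − demand runs linearly from 0 to MEC(x_m), so the loss is a triangle.
DWL = ½ × 8.4833 × 11.7918 = 50.0167.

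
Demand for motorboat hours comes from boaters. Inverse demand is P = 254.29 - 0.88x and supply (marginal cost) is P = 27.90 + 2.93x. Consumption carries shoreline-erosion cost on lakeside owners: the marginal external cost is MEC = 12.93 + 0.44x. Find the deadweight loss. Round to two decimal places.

DWL = 179.63

Market equilibrium (private): 27.90 + 2.93x = 254.29 - 0.88x → x_m = 59.4199.
Social marginal benefit = demand − MEC = 241.36 - 1.32x.
Set SMB = MC: 241.36 - 1.32x = 27.90 + 2.93x → x* = 50.2259.
Height of the DWL triangle at x_m is MC(x_m) − SMB(x_m) = MEC(x_m) = 39.0748.
DWL = ½ × 9.1940 × 39.0748 = 179.6269.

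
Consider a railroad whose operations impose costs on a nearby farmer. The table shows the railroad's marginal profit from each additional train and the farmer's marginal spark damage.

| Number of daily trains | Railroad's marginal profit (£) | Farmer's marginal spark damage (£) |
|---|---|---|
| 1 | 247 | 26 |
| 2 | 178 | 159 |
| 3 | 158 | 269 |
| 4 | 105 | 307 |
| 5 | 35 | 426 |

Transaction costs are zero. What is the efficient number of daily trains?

2

Bargaining reaches the level where marginal profit last exceeds marginal spark damage.
That holds through level 2 (178 ≥ 159) but not at 3 (158 < 269).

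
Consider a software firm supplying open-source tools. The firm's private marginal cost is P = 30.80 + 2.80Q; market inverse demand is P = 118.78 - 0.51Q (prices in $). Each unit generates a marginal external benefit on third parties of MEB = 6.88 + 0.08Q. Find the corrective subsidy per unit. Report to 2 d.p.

subsidy = $9.23 per unit

Social marginal cost = private MC − MEB = 23.92 + 2.72Q.
Set SMC = demand: 23.92 + 2.72Q = 118.78 - 0.51Q → Q* = 29.3684.
The Pigouvian subsidy equals MEB at Q*: 6.88 + 0.08×29.3684 = 9.2295.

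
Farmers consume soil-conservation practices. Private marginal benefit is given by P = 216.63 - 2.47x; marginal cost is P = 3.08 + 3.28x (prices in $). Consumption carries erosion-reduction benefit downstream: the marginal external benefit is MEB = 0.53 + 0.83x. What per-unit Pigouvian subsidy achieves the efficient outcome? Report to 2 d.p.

Social marginal benefit = demand + MEB = 217.16 - 1.64x.
Set SMB = MC: 217.16 - 1.64x = 3.08 + 3.28x → x* = 43.5122.
The Pigouvian subsidy equals MEB at x*: 0.53 + 0.83×43.5122 = 36.6451.

subsidy = $36.65 per unit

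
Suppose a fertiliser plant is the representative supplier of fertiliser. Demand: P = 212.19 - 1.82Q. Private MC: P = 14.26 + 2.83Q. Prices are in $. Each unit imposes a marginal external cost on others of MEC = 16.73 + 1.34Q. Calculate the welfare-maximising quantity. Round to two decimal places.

Social marginal cost = private MC + MEC = 30.99 + 4.17Q.
Set SMC = demand: 30.99 + 4.17Q = 212.19 - 1.82Q → Q* = 30.2504.

Q* = 30.25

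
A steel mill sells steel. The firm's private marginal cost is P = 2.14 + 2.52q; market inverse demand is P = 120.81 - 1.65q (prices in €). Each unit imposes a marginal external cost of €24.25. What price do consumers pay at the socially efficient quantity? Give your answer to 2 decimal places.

Social marginal cost = private MC + MEC = 26.39 + 2.52q.
Set SMC = demand: 26.39 + 2.52q = 120.81 - 1.65q → q* = 22.6427.
Consumer price on the demand curve at q*: 120.81 − 1.65×22.6427 = 83.4495.

P = €83.45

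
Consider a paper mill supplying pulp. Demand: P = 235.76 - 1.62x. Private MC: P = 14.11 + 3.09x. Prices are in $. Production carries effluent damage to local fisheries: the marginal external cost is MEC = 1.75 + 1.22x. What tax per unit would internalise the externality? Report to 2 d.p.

Social marginal cost = private MC + MEC = 15.86 + 4.31x.
Set SMC = demand: 15.86 + 4.31x = 235.76 - 1.62x → x* = 37.0826.
The Pigouvian tax equals MEC at x*: 1.75 + 1.22×37.0826 = 46.9908.

tax = $46.99 per unit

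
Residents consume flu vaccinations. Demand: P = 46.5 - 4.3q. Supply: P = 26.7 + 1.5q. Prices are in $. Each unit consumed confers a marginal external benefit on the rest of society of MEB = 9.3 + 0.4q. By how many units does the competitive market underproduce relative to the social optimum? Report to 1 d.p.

2.0 units

Market equilibrium (private): 26.7 + 1.5q = 46.5 - 4.3q → q_m = 3.4138.
Social marginal benefit = demand + MEB = 55.8 - 3.9q.
Set SMB = MC: 55.8 - 3.9q = 26.7 + 1.5q → q* = 5.3889.
Gap = |3.4138 − 5.3889| = 1.9751.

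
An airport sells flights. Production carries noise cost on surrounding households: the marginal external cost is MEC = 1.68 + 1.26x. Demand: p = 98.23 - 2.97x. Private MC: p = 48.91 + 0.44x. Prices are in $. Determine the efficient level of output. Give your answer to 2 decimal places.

x* = 10.20

Social marginal cost = private MC + MEC = 50.59 + 1.70x.
Set SMC = demand: 50.59 + 1.70x = 98.23 - 2.97x → x* = 10.2013.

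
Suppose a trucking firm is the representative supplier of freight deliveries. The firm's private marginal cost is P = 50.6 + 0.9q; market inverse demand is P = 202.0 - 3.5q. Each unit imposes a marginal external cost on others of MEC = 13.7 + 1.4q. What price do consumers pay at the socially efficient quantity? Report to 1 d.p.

P = 118.9

Social marginal cost = private MC + MEC = 64.3 + 2.3q.
Set SMC = demand: 64.3 + 2.3q = 202.0 - 3.5q → q* = 23.7414.
Consumer price on the demand curve at q*: 202.0 − 3.5×23.7414 = 118.9051.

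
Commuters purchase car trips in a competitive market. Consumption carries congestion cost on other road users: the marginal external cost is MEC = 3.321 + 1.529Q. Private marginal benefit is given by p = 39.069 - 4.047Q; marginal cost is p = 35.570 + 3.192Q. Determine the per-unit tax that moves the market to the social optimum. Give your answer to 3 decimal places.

tax = 3.352 per unit

Social marginal benefit = demand − MEC = 35.748 - 5.576Q.
Set SMB = MC: 35.748 - 5.576Q = 35.570 + 3.192Q → Q* = 0.0203.
The Pigouvian tax equals MEC at Q*: 3.321 + 1.529×0.0203 = 3.3520.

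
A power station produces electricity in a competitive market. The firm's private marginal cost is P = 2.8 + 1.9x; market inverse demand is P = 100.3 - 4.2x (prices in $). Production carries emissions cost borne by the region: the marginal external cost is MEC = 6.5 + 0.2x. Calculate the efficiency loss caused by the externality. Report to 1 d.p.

Market equilibrium (private): 2.8 + 1.9x = 100.3 - 4.2x → x_m = 15.9836.
Social marginal cost = private MC + MEC = 9.3 + 2.1x.
Set SMC = demand: 9.3 + 2.1x = 100.3 - 4.2x → x* = 14.4444.
The welfare-loss triangle has base |x_m − x*| and height MEC(x_m) (the vertical gap between SMC and demand is zero at x* and MEC at x_m).
DWL = ½ × 1.5392 × 9.6967 = 7.4626.

DWL = $7.5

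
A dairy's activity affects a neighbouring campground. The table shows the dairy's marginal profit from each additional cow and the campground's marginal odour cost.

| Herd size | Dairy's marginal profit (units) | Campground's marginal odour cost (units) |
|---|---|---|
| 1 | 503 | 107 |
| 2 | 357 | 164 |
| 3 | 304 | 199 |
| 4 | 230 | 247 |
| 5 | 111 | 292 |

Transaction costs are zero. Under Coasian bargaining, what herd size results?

3

Bargaining reaches the level where marginal profit last exceeds marginal odour cost.
That holds through level 3 (304 ≥ 199) but not at 4 (230 < 247).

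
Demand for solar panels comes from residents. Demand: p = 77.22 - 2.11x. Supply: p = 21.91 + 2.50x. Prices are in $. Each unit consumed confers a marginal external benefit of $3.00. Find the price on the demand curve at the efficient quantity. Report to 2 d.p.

Social marginal benefit = demand + MEB = 80.22 - 2.11x.
Set SMB = MC: 80.22 - 2.11x = 21.91 + 2.50x → x* = 12.6486.
Consumer price on the demand curve at x*: 77.22 − 2.11×12.6486 = 50.5315.

P = $50.53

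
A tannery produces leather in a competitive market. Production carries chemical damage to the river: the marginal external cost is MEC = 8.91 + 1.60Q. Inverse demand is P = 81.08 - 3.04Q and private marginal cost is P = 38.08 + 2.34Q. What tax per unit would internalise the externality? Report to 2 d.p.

tax = 16.72 per unit

Social marginal cost = private MC + MEC = 46.99 + 3.94Q.
Set SMC = demand: 46.99 + 3.94Q = 81.08 - 3.04Q → Q* = 4.8840.
The Pigouvian tax equals MEC at Q*: 8.91 + 1.60×4.8840 = 16.7244.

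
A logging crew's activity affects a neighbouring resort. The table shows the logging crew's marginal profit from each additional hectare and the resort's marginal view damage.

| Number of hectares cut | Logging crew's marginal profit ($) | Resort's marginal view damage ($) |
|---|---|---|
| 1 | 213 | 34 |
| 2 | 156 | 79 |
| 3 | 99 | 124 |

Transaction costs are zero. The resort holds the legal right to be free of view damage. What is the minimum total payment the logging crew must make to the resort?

Efficient level: marginal profit ≥ marginal view damage through level 2, so k* = 2.
With the resort holding the right, the logging crew must at least compensate total damage at k*: 34 + 79 = 113.

$113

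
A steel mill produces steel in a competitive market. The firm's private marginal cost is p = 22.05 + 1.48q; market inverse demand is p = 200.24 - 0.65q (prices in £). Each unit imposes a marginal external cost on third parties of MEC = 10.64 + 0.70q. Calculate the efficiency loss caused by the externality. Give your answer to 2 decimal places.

Market equilibrium (private): 22.05 + 1.48q = 200.24 - 0.65q → q_m = 83.6573.
Social marginal cost = private MC + MEC = 32.69 + 2.18q.
Set SMC = demand: 32.69 + 2.18q = 200.24 - 0.65q → q* = 59.2049.
Height of the DWL triangle at q_m is SMC(q_m) − demand(q_m) = MEC(q_m) = 69.2001.
DWL = ½ × 24.4524 × 69.2001 = 846.0543.

DWL = £846.05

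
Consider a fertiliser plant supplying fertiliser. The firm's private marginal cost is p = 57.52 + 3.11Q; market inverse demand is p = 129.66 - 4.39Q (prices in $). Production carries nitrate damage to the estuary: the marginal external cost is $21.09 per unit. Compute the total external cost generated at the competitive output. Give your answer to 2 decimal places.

$202.86

Market equilibrium (private): 57.52 + 3.11Q = 129.66 - 4.39Q → Q_m = 9.6187.
Total external cost = MEC × Q_m = 21.09 × 9.6187 = 202.8584.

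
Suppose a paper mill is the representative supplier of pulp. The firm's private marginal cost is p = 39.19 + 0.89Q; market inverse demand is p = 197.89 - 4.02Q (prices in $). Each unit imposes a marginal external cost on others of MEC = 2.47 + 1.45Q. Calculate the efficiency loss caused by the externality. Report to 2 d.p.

Market equilibrium (private): 39.19 + 0.89Q = 197.89 - 4.02Q → Q_m = 32.3218.
Social marginal cost = private MC + MEC = 41.66 + 2.34Q.
Set SMC = demand: 41.66 + 2.34Q = 197.89 - 4.02Q → Q* = 24.5645.
Height of the DWL triangle at Q_m is SMC(Q_m) − demand(Q_m) = MEC(Q_m) = 49.3366.
DWL = ½ × 7.7573 × 49.3366 = 191.3594.

DWL = $191.36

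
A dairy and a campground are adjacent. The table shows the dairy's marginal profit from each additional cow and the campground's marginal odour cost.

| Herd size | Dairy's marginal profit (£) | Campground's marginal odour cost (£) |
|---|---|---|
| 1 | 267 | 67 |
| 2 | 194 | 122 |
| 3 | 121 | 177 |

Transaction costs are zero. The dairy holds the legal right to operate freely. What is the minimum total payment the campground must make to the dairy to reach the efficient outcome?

Left alone the dairy would choose level 3 (marginal profit stays positive).
Efficient level: k* = 2 (marginal profit ≥ marginal odour cost through 2).
The campground must at least cover the dairy's forgone profit from cutting 3→2: 121 = 121.

£121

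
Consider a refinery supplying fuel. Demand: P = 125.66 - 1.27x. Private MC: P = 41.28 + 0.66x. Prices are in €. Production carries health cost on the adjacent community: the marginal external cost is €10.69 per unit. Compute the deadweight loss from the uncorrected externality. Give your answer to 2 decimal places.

DWL = €29.61

Market equilibrium (private): 41.28 + 0.66x = 125.66 - 1.27x → x_m = 43.7202.
Social marginal cost = private MC + MEC = 51.97 + 0.66x.
Set SMC = demand: 51.97 + 0.66x = 125.66 - 1.27x → x* = 38.1813.
Between x* and x_m the wedge SMC − demand runs linearly from 0 to MEC(x_m), so the loss is a triangle.
DWL = ½ × 5.5389 × 10.6900 = 29.6054.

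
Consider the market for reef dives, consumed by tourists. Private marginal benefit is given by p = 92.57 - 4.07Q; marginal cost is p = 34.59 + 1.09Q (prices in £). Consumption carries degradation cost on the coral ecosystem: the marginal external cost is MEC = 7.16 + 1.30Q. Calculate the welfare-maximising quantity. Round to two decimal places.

Social marginal benefit = demand − MEC = 85.41 - 5.37Q.
Set SMB = MC: 85.41 - 5.37Q = 34.59 + 1.09Q → Q* = 7.8669.

Q* = 7.87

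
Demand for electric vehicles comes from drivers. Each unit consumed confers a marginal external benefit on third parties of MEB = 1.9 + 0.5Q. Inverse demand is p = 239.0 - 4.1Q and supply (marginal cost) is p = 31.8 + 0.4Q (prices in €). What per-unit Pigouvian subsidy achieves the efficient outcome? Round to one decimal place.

Social marginal benefit = demand + MEB = 240.9 - 3.6Q.
Set SMB = MC: 240.9 - 3.6Q = 31.8 + 0.4Q → Q* = 52.2750.
The Pigouvian subsidy equals MEB at Q*: 1.9 + 0.5×52.2750 = 28.0375.

subsidy = €28.0 per unit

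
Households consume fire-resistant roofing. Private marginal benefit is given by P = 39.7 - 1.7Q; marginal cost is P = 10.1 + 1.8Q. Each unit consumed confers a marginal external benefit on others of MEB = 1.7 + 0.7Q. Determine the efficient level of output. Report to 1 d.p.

Q* = 11.2

Social marginal benefit = demand + MEB = 41.4 - Q.
Set SMB = MC: 41.4 - Q = 10.1 + 1.8Q → Q* = 11.1786.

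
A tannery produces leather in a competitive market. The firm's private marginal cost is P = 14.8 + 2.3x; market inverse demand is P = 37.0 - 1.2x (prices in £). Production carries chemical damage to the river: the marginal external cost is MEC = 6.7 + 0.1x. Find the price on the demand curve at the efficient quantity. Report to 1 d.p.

P = £31.8

Social marginal cost = private MC + MEC = 21.5 + 2.4x.
Set SMC = demand: 21.5 + 2.4x = 37.0 - 1.2x → x* = 4.3056.
Consumer price on the demand curve at x*: 37.0 − 1.2×4.3056 = 31.8333.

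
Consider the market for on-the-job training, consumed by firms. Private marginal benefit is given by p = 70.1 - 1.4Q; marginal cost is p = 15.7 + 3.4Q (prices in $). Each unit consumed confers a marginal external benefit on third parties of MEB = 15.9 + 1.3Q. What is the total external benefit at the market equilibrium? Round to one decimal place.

$263.7

Market equilibrium (private): 15.7 + 3.4Q = 70.1 - 1.4Q → Q_m = 11.3333.
Total external benefit = ∫₀^{Q_m} (15.9 + 1.3Q) dQ = 15.9×11.3333 + ½×1.3×11.3333² = 263.6879.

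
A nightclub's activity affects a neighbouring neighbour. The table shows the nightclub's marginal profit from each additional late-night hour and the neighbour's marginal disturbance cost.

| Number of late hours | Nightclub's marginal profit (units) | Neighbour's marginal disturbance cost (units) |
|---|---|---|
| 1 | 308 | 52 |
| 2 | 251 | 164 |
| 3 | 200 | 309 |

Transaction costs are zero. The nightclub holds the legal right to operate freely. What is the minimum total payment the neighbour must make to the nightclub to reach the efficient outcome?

200

Left alone the nightclub would choose level 3 (marginal profit stays positive).
Efficient level: k* = 2 (marginal profit ≥ marginal disturbance cost through 2).
The neighbour must at least cover the nightclub's forgone profit from cutting 3→2: 200 = 200.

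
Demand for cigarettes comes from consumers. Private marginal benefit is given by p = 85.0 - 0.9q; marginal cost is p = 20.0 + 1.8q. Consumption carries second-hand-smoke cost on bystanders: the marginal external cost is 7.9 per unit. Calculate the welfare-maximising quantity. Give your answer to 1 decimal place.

q* = 21.1

Social marginal benefit = demand − MEC = 77.1 - 0.9q.
Set SMB = MC: 77.1 - 0.9q = 20.0 + 1.8q → q* = 21.1481.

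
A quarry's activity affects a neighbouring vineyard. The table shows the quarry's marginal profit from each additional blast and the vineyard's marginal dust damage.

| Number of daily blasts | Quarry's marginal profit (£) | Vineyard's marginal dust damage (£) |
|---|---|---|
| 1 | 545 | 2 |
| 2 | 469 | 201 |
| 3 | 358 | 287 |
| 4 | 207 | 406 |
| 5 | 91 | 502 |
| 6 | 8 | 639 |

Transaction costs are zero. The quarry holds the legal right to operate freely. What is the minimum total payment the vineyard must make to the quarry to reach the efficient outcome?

Left alone the quarry would choose level 6 (marginal profit stays positive).
Efficient level: k* = 3 (marginal profit ≥ marginal dust damage through 3).
The vineyard must at least cover the quarry's forgone profit from cutting 6→3: 207 + 91 + 8 = 306.

£306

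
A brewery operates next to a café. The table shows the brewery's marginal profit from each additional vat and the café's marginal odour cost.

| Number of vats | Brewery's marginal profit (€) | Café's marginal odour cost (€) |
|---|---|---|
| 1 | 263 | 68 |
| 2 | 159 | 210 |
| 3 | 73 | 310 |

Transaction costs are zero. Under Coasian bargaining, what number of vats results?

Bargaining reaches the level where marginal profit last exceeds marginal odour cost.
That holds through level 1 (263 ≥ 68) but not at 2 (159 < 210).

1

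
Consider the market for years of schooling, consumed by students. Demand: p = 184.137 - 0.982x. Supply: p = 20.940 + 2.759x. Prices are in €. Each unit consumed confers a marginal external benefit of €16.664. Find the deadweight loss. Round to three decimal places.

Market equilibrium (private): 20.940 + 2.759x = 184.137 - 0.982x → x_m = 43.6239.
Social marginal benefit = demand + MEB = 200.801 - 0.982x.
Set SMB = MC: 200.801 - 0.982x = 20.940 + 2.759x → x* = 48.0783.
The welfare-loss triangle has base |x_m − x*| and height MEB(x_m) (the vertical gap between SMB and MC is zero at x* and MEB at x_m).
DWL = ½ × 4.4544 × 16.6640 = 37.1141.

DWL = €37.114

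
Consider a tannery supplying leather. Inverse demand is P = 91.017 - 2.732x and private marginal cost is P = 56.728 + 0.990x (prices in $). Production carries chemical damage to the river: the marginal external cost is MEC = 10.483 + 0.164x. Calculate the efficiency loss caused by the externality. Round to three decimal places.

Market equilibrium (private): 56.728 + 0.990x = 91.017 - 2.732x → x_m = 9.2125.
Social marginal cost = private MC + MEC = 67.211 + 1.154x.
Set SMC = demand: 67.211 + 1.154x = 91.017 - 2.732x → x* = 6.1261.
The loss is the area between SMC and demand from x* to x_m; with linear curves that's a triangle of height MEC(x_m).
DWL = ½ × 3.0864 × 11.9939 = 18.5090.

DWL = $18.509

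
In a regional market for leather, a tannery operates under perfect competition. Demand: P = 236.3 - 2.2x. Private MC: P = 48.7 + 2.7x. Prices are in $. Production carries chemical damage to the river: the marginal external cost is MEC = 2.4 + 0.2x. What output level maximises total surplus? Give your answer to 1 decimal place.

Social marginal cost = private MC + MEC = 51.1 + 2.9x.
Set SMC = demand: 51.1 + 2.9x = 236.3 - 2.2x → x* = 36.3137.

x* = 36.3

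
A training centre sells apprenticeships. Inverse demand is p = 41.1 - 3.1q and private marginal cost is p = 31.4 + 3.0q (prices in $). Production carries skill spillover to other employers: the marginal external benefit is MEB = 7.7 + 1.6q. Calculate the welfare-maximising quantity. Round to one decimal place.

q* = 3.9

Social marginal cost = private MC − MEB = 23.7 + 1.4q.
Set SMC = demand: 23.7 + 1.4q = 41.1 - 3.1q → q* = 3.8667.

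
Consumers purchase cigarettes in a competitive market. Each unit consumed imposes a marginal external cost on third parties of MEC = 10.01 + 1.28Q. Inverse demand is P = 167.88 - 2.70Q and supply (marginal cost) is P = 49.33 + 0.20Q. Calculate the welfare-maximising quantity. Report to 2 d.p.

Q* = 25.97

Social marginal benefit = demand − MEC = 157.87 - 3.98Q.
Set SMB = MC: 157.87 - 3.98Q = 49.33 + 0.20Q → Q* = 25.9665.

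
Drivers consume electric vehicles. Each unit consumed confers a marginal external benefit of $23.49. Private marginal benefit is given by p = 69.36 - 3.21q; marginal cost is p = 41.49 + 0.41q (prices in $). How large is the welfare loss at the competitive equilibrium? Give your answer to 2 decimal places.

DWL = $76.21

Market equilibrium (private): 41.49 + 0.41q = 69.36 - 3.21q → q_m = 7.6989.
Social marginal benefit = demand + MEB = 92.85 - 3.21q.
Set SMB = MC: 92.85 - 3.21q = 41.49 + 0.41q → q* = 14.1878.
The loss is the area between SMB and MC from q* to q_m; with linear curves that's a triangle of height MEB(q_m).
DWL = ½ × 6.4889 × 23.4900 = 76.2121.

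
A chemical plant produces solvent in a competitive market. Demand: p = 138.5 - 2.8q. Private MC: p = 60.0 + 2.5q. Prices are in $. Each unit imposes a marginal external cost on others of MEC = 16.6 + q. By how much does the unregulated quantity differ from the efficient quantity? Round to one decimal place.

5.0 units

Market equilibrium (private): 60.0 + 2.5q = 138.5 - 2.8q → q_m = 14.8113.
Social marginal cost = private MC + MEC = 76.6 + 3.5q.
Set SMC = demand: 76.6 + 3.5q = 138.5 - 2.8q → q* = 9.8254.
Gap = |14.8113 − 9.8254| = 4.9859.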